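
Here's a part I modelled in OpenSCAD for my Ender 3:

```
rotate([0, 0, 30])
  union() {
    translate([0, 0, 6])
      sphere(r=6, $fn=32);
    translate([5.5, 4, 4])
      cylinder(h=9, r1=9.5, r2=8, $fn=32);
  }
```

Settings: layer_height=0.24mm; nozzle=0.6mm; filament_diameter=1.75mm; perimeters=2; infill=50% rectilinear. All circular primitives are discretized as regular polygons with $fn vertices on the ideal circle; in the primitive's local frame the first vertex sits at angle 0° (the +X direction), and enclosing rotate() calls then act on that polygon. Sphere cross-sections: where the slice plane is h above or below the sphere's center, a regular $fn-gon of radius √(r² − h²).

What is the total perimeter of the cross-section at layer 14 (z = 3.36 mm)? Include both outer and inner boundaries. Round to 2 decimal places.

At z = 3.36 mm: the r=6 sphere contributes a regular 32-gon of circumradius √(6²−2.64²) = 5.388 (perimeter = 2·32·5.388·sin(180°/32) = 33.80 mm); the cone at (5.5, 4) is not intersected at this z (z outside [4, 13]); Merging all regions: only the r=6 sphere is present, so the union is just that shape — boundary = 33.80 mm; (whole slice rotated 30° about Z — lengths, areas and connectivity unchanged). Overall, the cross-section is a single solid region. Total boundary length (outer) = 33.80 mm.

33.80 mm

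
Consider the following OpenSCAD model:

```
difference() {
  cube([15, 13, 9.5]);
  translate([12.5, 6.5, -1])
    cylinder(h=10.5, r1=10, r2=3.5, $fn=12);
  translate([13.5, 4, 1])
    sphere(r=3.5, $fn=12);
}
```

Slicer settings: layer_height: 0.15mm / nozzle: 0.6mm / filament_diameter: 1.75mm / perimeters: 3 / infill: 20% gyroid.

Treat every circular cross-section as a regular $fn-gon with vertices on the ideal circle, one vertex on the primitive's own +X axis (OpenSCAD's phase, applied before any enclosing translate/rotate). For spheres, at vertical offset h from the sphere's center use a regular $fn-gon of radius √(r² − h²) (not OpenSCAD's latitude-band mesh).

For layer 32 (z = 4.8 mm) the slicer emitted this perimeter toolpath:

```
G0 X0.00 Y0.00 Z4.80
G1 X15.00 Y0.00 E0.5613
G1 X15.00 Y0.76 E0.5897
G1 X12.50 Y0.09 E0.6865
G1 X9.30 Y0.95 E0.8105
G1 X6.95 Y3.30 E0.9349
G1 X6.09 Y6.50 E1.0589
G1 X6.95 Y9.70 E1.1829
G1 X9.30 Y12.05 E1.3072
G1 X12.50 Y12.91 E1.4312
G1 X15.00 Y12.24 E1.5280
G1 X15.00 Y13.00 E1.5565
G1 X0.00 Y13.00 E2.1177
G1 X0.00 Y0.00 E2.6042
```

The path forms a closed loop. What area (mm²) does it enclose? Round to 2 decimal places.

103.04 mm²

Apply the shoelace formula to the sequence of (X, Y) vertices; enclosed area = 103.04 mm².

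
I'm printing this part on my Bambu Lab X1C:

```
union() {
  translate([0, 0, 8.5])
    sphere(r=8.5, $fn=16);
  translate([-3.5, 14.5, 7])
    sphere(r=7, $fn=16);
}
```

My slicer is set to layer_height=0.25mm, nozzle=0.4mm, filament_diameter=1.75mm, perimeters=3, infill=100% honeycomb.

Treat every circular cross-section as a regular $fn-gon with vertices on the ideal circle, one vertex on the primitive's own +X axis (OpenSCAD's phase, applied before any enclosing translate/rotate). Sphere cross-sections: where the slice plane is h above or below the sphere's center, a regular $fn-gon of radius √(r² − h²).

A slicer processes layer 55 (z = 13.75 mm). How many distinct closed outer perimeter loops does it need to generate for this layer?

2

At z = 13.75 mm: the r=8.5 sphere contributes a regular 16-gon of circumradius √(8.5²−5.25²) = 6.685; the r=7 sphere at (-3.5, 14.5) contributes a regular 16-gon of circumradius √(7²−6.75²) = 1.854; Merging all regions: the 2 present regions are separate (no shared area or edge), so areas and boundary lengths simply add and each stays a separate island — 2 connected regions. The result has 2 disconnected regions.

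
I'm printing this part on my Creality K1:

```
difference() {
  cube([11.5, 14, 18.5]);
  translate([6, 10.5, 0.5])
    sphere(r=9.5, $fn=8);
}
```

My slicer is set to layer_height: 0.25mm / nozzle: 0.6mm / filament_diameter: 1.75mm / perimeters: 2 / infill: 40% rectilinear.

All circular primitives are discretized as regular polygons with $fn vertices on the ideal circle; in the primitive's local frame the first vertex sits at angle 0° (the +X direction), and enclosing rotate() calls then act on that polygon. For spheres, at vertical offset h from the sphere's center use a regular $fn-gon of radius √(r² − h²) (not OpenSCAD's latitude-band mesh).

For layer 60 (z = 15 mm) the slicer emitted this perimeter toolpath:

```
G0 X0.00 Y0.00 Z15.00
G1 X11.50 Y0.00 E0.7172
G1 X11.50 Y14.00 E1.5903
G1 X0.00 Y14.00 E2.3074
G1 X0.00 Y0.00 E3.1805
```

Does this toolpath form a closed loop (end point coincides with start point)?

yes

Start point (G0): (0.00, 0.00). End point (last G1): the path returns to the start — closed.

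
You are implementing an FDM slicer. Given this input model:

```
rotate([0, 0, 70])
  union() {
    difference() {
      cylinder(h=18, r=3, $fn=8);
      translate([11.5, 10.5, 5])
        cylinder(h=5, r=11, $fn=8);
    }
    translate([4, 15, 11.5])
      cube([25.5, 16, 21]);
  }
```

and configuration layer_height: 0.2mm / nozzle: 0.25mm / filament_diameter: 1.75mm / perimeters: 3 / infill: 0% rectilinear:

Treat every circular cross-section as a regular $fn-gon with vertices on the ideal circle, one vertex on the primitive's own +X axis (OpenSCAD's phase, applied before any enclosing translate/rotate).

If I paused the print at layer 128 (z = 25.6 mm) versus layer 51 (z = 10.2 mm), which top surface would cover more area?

Layer 128 (z = 25.6): the cylinder is not intersected at this z (z outside [0, 18]); the cylinder at (11.5, 10.5) is not intersected at this z (z outside [5, 10]); After the difference (first − rest): the first operand is absent here, so nothing remains; the cube at (4, 15) (footprint 25.5×16) is included at this height (area 408.00 mm²); Merging all regions: only the 25.5×16 cube at (4, 15) is present, so the union is just that shape — area = 408.00 mm²; (rotated 70° about Z; rotation is an isometry so areas/perimeters/island counts are preserved). So its area = 408.00 mm². Layer 51 (z = 10.2): the r=3 cylinder contributes a regular 8-gon of circumradius 3 (area = (8/2)·3.000²·sin(360°/8) = 25.46 mm²); the cylinder at (11.5, 10.5) is not intersected at this z (z outside [5, 10]); Subtracting the remaining from the first: none of the subtracted shapes is present at this height, so the r=3 cylinder is unchanged — area = 25.46 mm²; the cube at (4, 15) is not intersected at this z (z outside [11.5, 32.5]); Merging all regions: only that combined region is present, so the union is just that shape — area = 25.46 mm²; (whole slice rotated 70° about Z — lengths, areas and connectivity unchanged). So its area = 25.46 mm². Layer 128 is larger (408.00 vs 25.46 mm²).

layer 128 (z = 25.6 mm)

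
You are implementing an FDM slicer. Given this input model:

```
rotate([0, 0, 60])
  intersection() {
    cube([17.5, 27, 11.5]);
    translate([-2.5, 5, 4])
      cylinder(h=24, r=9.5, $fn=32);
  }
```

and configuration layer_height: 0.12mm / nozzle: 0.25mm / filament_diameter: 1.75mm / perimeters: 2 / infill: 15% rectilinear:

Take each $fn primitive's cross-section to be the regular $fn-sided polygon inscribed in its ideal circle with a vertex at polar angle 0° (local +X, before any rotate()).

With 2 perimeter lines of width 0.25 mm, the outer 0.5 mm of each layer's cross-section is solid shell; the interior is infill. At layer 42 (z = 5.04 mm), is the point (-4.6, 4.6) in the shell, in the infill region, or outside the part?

At z = 5.04 mm: the cube (footprint 17.5×27) is included at this height; the r=9.5 cylinder at (-2.5, 5) contributes a regular 32-gon of circumradius 9.5; After intersecting: the r=9.5 cylinder at (-2.5, 5) partially overlaps the 17.5×27 cube; clipping to the common part keeps 79.57 mm² — 1 connected region; (whole slice rotated 60° about Z — lengths, areas and connectivity unchanged). Overall, the cross-section is a single solid region. Undo the 60° rotation: the query point maps to (1.684, 6.284) in the un-rotated model frame. The nearest boundary edge runs (0.00, 0.00)→(0.00, 14.12); distance from the point to it = 1.68 mm. The point is inside the cross-section and 1.68 mm from the nearest boundary — more than the 0.5 mm shell width (2 × 0.25), so it's in the infill interior.

infill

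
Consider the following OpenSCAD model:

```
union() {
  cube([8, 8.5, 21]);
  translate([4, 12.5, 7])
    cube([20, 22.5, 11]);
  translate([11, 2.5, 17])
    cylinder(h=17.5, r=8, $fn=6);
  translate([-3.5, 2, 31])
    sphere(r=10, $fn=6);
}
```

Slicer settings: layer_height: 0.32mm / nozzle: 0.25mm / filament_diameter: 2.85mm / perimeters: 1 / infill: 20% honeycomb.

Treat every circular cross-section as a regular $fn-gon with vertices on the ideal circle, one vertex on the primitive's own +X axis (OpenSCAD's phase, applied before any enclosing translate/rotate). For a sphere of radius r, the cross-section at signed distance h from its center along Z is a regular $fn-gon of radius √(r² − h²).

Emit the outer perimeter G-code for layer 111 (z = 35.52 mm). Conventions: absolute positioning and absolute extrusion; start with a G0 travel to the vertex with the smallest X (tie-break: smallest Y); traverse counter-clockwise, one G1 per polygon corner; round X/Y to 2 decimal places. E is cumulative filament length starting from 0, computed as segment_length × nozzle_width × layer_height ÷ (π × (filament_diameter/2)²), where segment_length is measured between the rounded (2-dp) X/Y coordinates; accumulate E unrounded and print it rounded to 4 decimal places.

At z = 35.52 mm: the cube does not reach this height (z outside [0, 21]); the cube at (4, 12.5) is absent (z outside [7, 18]); the cylinder at (11, 2.5) is absent (z outside [17, 34.5]); the r=10 sphere at (-3.5, 2) slices to a regular 6-gon of circumradius 8.920 (√(r²−h²) with h=4.52 from center); Taking the union: only the r=10 sphere at (-3.5, 2) is present, so the union is just that shape — 1 connected region. The outline is a single polygon with 6 vertices. Extrusion per mm of travel: 0.25 × 0.32 / (π × 1.425²) = 0.012540. Accumulating E over each segment gives final E = 0.6714.

G0 X-12.42 Y2.00 Z35.52
G1 X-7.96 Y-5.73 E0.1119
G1 X0.96 Y-5.73 E0.2238
G1 X5.42 Y2.00 E0.3357
G1 X0.96 Y9.73 E0.4476
G1 X-7.96 Y9.73 E0.5595
G1 X-12.42 Y2.00 E0.6714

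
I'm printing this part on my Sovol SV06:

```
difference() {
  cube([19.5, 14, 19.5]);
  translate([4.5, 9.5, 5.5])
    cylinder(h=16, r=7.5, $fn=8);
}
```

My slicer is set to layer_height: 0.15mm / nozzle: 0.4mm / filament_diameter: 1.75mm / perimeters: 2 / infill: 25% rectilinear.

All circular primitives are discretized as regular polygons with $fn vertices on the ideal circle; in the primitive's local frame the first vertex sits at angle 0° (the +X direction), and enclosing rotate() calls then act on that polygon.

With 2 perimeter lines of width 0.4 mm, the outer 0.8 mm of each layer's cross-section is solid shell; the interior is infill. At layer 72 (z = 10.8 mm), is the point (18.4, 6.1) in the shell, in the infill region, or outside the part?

At z = 10.8 mm: the cube is present — its section is the full 19.5×14 rectangle; the r=7.5 cylinder at (4.5, 9.5) gives a regular 8-gon of circumradius 7.5 (constant along its height); Subtracting the remaining from the first: starting from the 19.5×14 cube, the r=7.5 cylinder at (4.5, 9.5) partially overlaps it — only the 119.14 mm² overlap (of its 159.10 mm²) is removed, clipping the outline — 1 connected region. Overall, the cross-section is a single solid region. The nearest boundary edge runs (19.50, 14.00)→(19.50, 0.00); distance from the point to it = 1.10 mm. The point is inside the cross-section and 1.10 mm from the nearest boundary — more than the 0.8 mm shell width (2 × 0.4), so it's in the infill interior.

infill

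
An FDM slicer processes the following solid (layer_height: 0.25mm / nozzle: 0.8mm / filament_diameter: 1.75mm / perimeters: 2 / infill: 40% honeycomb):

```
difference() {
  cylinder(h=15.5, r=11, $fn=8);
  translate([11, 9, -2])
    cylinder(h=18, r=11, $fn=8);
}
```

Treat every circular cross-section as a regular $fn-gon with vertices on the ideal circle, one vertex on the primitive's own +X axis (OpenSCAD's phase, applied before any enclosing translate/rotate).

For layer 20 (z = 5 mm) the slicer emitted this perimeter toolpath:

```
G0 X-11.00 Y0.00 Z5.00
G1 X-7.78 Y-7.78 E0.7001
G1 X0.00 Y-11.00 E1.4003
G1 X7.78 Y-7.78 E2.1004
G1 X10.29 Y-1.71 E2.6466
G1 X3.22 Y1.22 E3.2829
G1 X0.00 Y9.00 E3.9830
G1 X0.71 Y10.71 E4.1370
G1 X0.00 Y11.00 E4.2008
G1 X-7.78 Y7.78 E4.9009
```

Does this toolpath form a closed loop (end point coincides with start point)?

Start point (G0): (-11.00, 0.00). End point (last G1): the path does not return to the start — open.

no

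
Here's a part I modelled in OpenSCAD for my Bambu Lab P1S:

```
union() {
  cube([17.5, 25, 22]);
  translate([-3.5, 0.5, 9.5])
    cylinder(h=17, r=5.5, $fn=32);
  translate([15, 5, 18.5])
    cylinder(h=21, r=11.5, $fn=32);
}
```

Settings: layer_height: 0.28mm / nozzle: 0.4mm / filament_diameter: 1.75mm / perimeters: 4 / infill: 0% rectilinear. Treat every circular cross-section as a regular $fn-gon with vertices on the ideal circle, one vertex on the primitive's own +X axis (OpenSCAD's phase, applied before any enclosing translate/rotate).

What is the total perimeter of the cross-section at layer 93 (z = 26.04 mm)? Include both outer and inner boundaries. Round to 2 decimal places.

106.64 mm

At z = 26.04 mm: the cube does not reach this height (z outside [0, 22]); the cylinder at (-3.5, 0.5): section is a regular 32-gon, circumradius r=5.5 (perimeter = 2·32·5.500·sin(180°/32) = 34.50 mm); the cylinder at (15, 5): section is a regular 32-gon, circumradius r=11.5 (perimeter = 2·32·11.500·sin(180°/32) = 72.14 mm); Combining (union): the 2 present regions are separate (no shared area or edge), so areas and boundary lengths simply add and each stays a separate island — boundary = 106.64 mm. Overall, the cross-section has 2 separate islands. Total boundary length (outer) = 106.64 mm.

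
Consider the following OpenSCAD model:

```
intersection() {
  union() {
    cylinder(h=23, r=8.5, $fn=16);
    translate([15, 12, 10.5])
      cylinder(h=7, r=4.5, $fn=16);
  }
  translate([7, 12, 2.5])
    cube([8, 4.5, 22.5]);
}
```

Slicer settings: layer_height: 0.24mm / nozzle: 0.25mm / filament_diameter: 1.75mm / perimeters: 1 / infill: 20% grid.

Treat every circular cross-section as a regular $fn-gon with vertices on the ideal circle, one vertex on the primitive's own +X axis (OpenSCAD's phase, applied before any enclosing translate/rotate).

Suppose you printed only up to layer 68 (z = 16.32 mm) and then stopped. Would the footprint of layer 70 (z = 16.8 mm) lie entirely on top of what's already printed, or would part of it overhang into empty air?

entirely on top

Compare the two slices. At z = 16.32: the r=8.5 cylinder gives a regular 16-gon of circumradius 8.5 (constant along its height) (area = (16/2)·8.500²·sin(360°/16) = 221.19 mm²); the r=4.5 cylinder at (15, 12) contributes a regular 16-gon of circumradius 4.5 (area = (16/2)·4.500²·sin(360°/16) = 61.99 mm²); Combining (union): the 2 present regions are separate (no shared area or edge), so areas and boundary lengths simply add and each stays a separate island — area = 283.19 mm²; the cube at (7, 12) is present — its section is the full 8×4.5 rectangle (area 36.00 mm²); After intersecting: the 8×4.5 cube at (7, 12) partially overlaps that combined region; clipping to the common part keeps 15.50 mm² — area = 15.50 mm². At z = 16.8: the cylinder: section is a regular 16-gon, circumradius r=8.5 (area = (16/2)·8.500²·sin(360°/16) = 221.19 mm²); the r=4.5 cylinder at (15, 12) contributes a regular 16-gon of circumradius 4.5 (area = (16/2)·4.500²·sin(360°/16) = 61.99 mm²); Taking the union: the 2 present regions are separate (no shared area or edge), so areas and boundary lengths simply add and each stays a separate island — area = 283.19 mm²; the cube at (7, 12) is present — its section is the full 8×4.5 rectangle (area 36.00 mm²); Keeping only the common overlap: the 8×4.5 cube at (7, 12) partially overlaps that combined region; clipping to the common part keeps 15.50 mm² — area = 15.50 mm². Checking containment: the cross-section at z = 16.8 is a subset of the cross-section at z = 16.32.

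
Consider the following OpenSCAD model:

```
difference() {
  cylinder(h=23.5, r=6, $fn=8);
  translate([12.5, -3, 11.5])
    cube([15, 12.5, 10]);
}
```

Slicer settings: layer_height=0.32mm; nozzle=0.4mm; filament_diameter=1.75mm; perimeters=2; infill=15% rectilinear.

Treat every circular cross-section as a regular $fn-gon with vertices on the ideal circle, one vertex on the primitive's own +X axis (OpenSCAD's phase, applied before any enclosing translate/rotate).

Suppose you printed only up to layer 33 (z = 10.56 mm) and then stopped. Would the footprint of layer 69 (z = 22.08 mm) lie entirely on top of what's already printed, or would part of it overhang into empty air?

entirely on top

Compare the two slices. At z = 10.56: the cylinder: section is a regular 8-gon, circumradius r=6 (area = (8/2)·6.000²·sin(360°/8) = 101.82 mm²); the cube at (12.5, -3) is absent (z outside [11.5, 21.5]); Subtracting the remaining from the first: none of the subtracted shapes is present at this height, so the r=6 cylinder is unchanged — area = 101.82 mm². At z = 22.08: the r=6 cylinder gives a regular 8-gon of circumradius 6 (constant along its height) (area = (8/2)·6.000²·sin(360°/8) = 101.82 mm²); the cube at (12.5, -3) is not intersected at this z (z outside [11.5, 21.5]); After the difference (first − rest): none of the subtracted shapes is present at this height, so the r=6 cylinder is unchanged — area = 101.82 mm². Checking containment: the cross-section at z = 22.08 is a subset of the cross-section at z = 10.56.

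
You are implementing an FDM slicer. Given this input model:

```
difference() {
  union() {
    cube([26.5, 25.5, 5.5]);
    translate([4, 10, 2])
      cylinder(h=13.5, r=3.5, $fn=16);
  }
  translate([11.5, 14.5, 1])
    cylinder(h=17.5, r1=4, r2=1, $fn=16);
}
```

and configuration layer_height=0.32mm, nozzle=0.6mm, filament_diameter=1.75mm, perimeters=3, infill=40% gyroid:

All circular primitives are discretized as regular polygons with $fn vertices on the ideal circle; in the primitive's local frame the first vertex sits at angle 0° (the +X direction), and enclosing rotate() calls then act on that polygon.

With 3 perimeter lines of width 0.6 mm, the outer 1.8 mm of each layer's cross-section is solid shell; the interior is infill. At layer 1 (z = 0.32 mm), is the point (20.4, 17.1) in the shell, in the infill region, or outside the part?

infill

At z = 0.32 mm: the 26.5×25.5 cube contributes its full rectangle; the cylinder at (4, 10) is absent (z outside [2, 15.5]); Merging all regions: only the 26.5×25.5 cube is present, so the union is just that shape — 1 connected region; the cone at (11.5, 14.5) is not intersected at this z (z outside [1, 18.5]); Taking the first minus the rest: none of the subtracted shapes is present at this height, so the result so far is unchanged — 1 connected region. Overall, the cross-section is a single solid region. The nearest boundary edge runs (26.50, 0.00)→(26.50, 25.50); distance from the point to it = 6.10 mm. The point is inside the cross-section and 6.10 mm from the nearest boundary — more than the 1.8 mm shell width (3 × 0.6), so it's in the infill interior.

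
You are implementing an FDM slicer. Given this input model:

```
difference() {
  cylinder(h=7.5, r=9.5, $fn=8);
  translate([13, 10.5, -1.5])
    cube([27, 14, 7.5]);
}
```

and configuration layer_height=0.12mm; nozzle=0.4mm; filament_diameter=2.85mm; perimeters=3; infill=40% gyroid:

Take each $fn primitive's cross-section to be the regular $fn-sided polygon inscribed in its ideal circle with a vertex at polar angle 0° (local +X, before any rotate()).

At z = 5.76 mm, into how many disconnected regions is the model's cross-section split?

At z = 5.76 mm: the r=9.5 cylinder gives a regular 8-gon of circumradius 9.5 (constant along its height); the 27×14 cube at (13, 10.5) contributes its full rectangle; After the difference (first − rest): starting from the r=9.5 cylinder, the 27×14 cube at (13, 10.5) misses the remaining region (no effect) — 1 connected region. The result has 1 disconnected region.

1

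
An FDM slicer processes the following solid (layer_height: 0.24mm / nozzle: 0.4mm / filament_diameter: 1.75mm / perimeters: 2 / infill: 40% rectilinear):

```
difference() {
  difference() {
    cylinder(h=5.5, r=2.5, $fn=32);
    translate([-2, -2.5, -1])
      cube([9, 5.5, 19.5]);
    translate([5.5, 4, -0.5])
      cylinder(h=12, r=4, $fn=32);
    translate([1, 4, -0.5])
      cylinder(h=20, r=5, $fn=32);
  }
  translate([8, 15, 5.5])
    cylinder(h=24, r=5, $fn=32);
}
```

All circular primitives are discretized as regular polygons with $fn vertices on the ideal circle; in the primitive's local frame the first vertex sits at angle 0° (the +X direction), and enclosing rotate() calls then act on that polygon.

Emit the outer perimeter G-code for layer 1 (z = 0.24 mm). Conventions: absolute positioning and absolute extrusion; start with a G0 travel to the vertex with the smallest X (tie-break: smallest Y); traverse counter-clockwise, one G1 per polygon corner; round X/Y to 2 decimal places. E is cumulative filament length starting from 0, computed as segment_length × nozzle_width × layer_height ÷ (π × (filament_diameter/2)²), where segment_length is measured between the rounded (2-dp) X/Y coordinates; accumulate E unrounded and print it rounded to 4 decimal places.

At z = 0.24 mm: the r=2.5 cylinder gives a regular 32-gon of circumradius 2.5 (constant along its height); the cube at (-2, -2.5) (footprint 9×5.5) is included at this height; the r=4 cylinder at (5.5, 4) gives a regular 32-gon of circumradius 4 (constant along its height); the r=5 cylinder at (1, 4) gives a regular 32-gon of circumradius 5 (constant along its height); After the difference (first − rest): starting from the r=2.5 cylinder, the 9×5.5 cube at (-2, -2.5) partially overlaps it — only the 18.51 mm² overlap (of its 49.50 mm²) is removed, clipping the outline; the r=4 cylinder at (5.5, 4) misses the remaining region (no effect); the r=5 cylinder at (1, 4) partially overlaps it — only the 0.39 mm² overlap (of its 78.04 mm²) is removed, clipping the outline — 1 connected region; the cylinder at (8, 15) is not intersected at this z (z outside [5.5, 29.5]); Taking the first minus the rest: none of the subtracted shapes is present at this height, so the result so far is unchanged — 1 connected region. The outline is a single polygon with 7 vertices. Extrusion per mm of travel: 0.4 × 0.24 / (π × 0.875²) = 0.039912. Accumulating E over each segment gives final E = 0.1632.

G0 X-2.50 Y0.00 Z0.24
G1 X-2.45 Y-0.49 E0.0197
G1 X-2.31 Y-0.96 E0.0392
G1 X-2.08 Y-1.39 E0.0587
G1 X-2.00 Y-1.48 E0.0635
G1 X-2.00 Y0.02 E0.1234
G1 X-2.46 Y0.40 E0.1472
G1 X-2.50 Y0.00 E0.1632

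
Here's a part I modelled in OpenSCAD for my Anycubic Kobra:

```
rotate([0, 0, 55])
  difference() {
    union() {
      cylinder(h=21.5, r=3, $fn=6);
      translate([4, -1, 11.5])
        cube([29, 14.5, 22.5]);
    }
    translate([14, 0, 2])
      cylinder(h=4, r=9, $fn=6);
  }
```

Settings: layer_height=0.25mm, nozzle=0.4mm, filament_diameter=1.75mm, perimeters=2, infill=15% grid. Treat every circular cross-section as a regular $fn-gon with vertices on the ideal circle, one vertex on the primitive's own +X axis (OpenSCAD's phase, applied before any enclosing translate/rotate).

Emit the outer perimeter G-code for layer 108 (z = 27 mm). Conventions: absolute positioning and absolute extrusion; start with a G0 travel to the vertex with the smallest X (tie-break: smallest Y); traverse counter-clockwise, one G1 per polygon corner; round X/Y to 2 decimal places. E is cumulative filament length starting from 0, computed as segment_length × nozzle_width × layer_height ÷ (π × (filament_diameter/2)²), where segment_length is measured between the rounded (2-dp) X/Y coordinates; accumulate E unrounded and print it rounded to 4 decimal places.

G0 X-8.76 Y11.02 Z27.00
G1 X3.11 Y2.70 E0.6027
G1 X19.75 Y26.46 E1.8086
G1 X7.87 Y34.78 E2.4116
G1 X-8.76 Y11.02 E3.6174

At z = 27 mm: the cylinder does not reach this height (z outside [0, 21.5]); the cube at (4, -1) (footprint 29×14.5) is included at this height; Combining (union): only the 29×14.5 cube at (4, -1) is present, so the union is just that shape — 1 connected region; the cylinder at (14, 0) is not intersected at this z (z outside [2, 6]); Taking the first minus the rest: none of the subtracted shapes is present at this height, so that combined region is unchanged — 1 connected region; (rotated 55° about Z; rotation is an isometry so areas/perimeters/island counts are preserved). The outline is a single polygon with 4 vertices. Extrusion per mm of travel: 0.4 × 0.25 / (π × 0.875²) = 0.041575. Accumulating E over each segment gives final E = 3.6174.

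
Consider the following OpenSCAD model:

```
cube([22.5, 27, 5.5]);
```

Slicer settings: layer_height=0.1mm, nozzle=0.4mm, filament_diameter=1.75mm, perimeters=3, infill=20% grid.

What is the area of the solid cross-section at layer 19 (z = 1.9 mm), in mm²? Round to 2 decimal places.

607.50 mm²

At z = 1.9 mm: the 22.5×27 cube contributes its full rectangle (area 607.50 mm²). Overall, the cross-section is a single solid region. Net area = 607.50 mm².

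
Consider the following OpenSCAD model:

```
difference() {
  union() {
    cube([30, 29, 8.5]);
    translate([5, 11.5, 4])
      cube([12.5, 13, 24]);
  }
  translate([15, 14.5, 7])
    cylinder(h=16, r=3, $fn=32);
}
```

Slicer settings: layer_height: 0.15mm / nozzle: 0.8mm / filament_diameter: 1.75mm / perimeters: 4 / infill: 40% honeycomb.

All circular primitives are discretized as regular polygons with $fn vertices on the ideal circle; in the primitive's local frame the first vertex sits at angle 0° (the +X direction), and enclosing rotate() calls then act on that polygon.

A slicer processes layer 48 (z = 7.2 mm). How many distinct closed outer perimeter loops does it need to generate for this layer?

At z = 7.2 mm: the 30×29 cube contributes its full rectangle; the cube at (5, 11.5) is present — its section is the full 12.5×13 rectangle; Taking the union: the 12.5×13 cube at (5, 11.5) lies entirely inside the 30×29 cube, so the union is just the 30×29 cube — 1 connected region; the cylinder at (15, 14.5): section is a regular 32-gon, circumradius r=3; Subtracting the remaining from the first: starting from the result so far, the r=3 cylinder at (15, 14.5) lies wholly inside it (removes its full 28.09 mm² and its 18.82 mm outline becomes a hole wall) — 1 connected region with 1 hole. The result has 1 disconnected region.

1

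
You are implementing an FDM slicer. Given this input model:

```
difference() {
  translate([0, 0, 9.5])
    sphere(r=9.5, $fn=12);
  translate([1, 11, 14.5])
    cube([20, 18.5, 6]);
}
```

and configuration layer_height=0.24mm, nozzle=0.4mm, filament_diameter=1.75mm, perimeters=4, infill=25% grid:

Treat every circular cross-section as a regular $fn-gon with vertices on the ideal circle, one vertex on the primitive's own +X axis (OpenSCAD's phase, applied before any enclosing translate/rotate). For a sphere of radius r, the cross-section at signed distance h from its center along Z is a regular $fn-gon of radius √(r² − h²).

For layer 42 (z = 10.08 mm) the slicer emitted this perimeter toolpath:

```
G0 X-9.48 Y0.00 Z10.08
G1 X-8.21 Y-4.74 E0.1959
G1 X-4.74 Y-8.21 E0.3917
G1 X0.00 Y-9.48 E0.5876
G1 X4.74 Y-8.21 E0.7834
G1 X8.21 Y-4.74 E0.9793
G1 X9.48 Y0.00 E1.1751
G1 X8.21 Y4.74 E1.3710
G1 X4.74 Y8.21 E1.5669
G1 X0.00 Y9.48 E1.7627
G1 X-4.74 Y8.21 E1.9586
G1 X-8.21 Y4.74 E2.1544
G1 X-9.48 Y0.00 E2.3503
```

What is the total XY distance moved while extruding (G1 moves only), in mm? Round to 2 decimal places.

58.89 mm

Sum the Euclidean lengths of each G1 segment: total = 58.89 mm.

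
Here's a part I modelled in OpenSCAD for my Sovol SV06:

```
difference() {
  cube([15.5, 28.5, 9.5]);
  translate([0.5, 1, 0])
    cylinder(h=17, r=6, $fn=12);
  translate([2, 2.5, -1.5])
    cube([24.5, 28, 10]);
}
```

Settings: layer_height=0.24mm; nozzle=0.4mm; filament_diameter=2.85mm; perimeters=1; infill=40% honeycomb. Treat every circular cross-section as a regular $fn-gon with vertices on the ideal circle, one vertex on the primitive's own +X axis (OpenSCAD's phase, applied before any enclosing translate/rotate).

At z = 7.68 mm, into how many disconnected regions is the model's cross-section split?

At z = 7.68 mm: the cube (footprint 15.5×28.5) is included at this height; the r=6 cylinder at (0.5, 1) contributes a regular 12-gon of circumradius 6; the cube at (2, 2.5) is present — its section is the full 24.5×28 rectangle; After the difference (first − rest): starting from the 15.5×28.5 cube, the r=6 cylinder at (0.5, 1) partially overlaps it — only the 36.33 mm² overlap (of its 108.00 mm²) is removed, clipping the outline; the 24.5×28 cube at (2, 2.5) partially overlaps it — only the 339.15 mm² overlap (of its 686.00 mm²) is removed, clipping the outline — 2 connected regions. The result has 2 disconnected regions.

2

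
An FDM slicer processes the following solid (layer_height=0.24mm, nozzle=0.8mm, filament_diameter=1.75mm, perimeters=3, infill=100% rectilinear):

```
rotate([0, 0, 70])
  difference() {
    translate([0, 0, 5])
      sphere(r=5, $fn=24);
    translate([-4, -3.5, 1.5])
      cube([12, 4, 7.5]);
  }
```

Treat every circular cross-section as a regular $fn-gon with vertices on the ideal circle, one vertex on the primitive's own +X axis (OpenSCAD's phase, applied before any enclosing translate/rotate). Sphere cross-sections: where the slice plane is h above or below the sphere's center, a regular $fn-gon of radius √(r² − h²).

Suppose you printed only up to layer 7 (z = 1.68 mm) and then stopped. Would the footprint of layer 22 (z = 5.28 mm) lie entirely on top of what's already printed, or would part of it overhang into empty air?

part overhangs

Compare the two slices. At z = 1.68: the r=5 sphere contributes a regular 24-gon of circumradius √(5²−3.32²) = 3.739 (area = (24/2)·3.739²·sin(360°/24) = 43.41 mm²); the 12×4 cube at (-4, -3.5) contributes its full rectangle (area 48.00 mm²); After the difference (first − rest): starting from the r=5 sphere (43.41 mm²), the 12×4 cube at (-4, -3.5) partially overlaps it — only the 25.04 mm² overlap (of its 48.00 mm²) is removed, clipping the outline — area = 18.37 mm²; (whole slice rotated 70° about Z — lengths, areas and connectivity unchanged). At z = 5.28: the r=5 sphere slices to a regular 24-gon of circumradius 4.992 (√(r²−h²) with h=0.28 from center) (area = (24/2)·4.992²·sin(360°/24) = 77.40 mm²); the cube at (-4, -3.5) (footprint 12×4) is included at this height (area 48.00 mm²); Taking the first minus the rest: starting from the r=5 sphere (77.40 mm²), the 12×4 cube at (-4, -3.5) partially overlaps it — only the 34.15 mm² overlap (of its 48.00 mm²) is removed, clipping the outline — area = 43.25 mm²; (whole slice rotated 70° about Z — lengths, areas and connectivity unchanged). Checking containment: at z = 5.28 the cross-section extends beyond the z = 1.68 cross-section by about 24.88 mm².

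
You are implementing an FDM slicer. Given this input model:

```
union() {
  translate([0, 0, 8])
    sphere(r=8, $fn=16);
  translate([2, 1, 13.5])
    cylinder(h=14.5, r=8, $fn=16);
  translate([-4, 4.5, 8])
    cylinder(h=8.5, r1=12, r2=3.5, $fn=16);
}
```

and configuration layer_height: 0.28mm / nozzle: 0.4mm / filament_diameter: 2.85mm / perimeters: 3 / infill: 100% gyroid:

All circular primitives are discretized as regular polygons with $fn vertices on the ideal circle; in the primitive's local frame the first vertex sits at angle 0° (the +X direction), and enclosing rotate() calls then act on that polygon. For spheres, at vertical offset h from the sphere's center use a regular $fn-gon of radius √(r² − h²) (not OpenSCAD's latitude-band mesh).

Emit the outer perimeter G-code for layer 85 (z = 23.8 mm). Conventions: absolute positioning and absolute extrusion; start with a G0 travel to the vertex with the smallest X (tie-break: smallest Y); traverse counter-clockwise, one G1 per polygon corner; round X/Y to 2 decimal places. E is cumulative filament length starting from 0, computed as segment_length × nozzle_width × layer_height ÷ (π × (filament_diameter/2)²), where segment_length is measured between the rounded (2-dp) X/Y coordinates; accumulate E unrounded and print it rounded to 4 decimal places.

G0 X-6.00 Y1.00 Z23.80
G1 X-5.39 Y-2.06 E0.0548
G1 X-3.66 Y-4.66 E0.1096
G1 X-1.06 Y-6.39 E0.1644
G1 X2.00 Y-7.00 E0.2192
G1 X5.06 Y-6.39 E0.2740
G1 X7.66 Y-4.66 E0.3288
G1 X9.39 Y-2.06 E0.3837
G1 X10.00 Y1.00 E0.4384
G1 X9.39 Y4.06 E0.4932
G1 X7.66 Y6.66 E0.5480
G1 X5.06 Y8.39 E0.6029
G1 X2.00 Y9.00 E0.6577
G1 X-1.06 Y8.39 E0.7124
G1 X-3.66 Y6.66 E0.7673
G1 X-5.39 Y4.06 E0.8221
G1 X-6.00 Y1.00 E0.8769

At z = 23.8 mm: the sphere is not intersected at this z (|z−center|=15.800 > r=8); the cylinder at (2, 1): section is a regular 16-gon, circumradius r=8; the cone at (-4, 4.5) is absent (z outside [8, 16.5]); Taking the union: only the r=8 cylinder at (2, 1) is present, so the union is just that shape — 1 connected region. The outline is a single polygon with 16 vertices. Extrusion per mm of travel: 0.4 × 0.28 / (π × 1.425²) = 0.017557. Accumulating E over each segment gives final E = 0.8769.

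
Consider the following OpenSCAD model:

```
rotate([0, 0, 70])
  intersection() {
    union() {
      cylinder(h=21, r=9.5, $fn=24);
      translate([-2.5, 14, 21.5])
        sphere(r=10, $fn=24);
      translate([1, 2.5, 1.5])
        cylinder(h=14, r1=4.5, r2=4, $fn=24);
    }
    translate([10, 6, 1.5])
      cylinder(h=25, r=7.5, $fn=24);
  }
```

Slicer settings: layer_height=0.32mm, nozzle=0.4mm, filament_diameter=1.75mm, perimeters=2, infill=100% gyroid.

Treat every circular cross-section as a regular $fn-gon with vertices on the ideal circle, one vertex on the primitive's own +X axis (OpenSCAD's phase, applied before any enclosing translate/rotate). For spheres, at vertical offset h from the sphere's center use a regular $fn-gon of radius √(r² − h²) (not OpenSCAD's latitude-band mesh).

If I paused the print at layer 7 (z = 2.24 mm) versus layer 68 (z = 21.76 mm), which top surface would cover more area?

Layer 7 (z = 2.24): the r=9.5 cylinder contributes a regular 24-gon of circumradius 9.5 (area = (24/2)·9.500²·sin(360°/24) = 280.30 mm²); the sphere at (-2.5, 14) is absent (|z−center|=19.260 > r=10); the cone at (1, 2.5) contributes a regular 24-gon of circumradius 4.474 (interpolated between r1=4.5 and r2=4 at t=0.053) (area = (24/2)·4.474²·sin(360°/24) = 62.16 mm²); Combining (union): the cone at (1, 2.5) lies entirely inside the r=9.5 cylinder, so the union is just the r=9.5 cylinder — area = 280.30 mm²; the cylinder at (10, 6): section is a regular 24-gon, circumradius r=7.5 (area = (24/2)·7.500²·sin(360°/24) = 174.70 mm²); Taking the intersection: the r=7.5 cylinder at (10, 6) partially overlaps the result so far; clipping to the common part keeps 43.78 mm² — area = 43.78 mm²; (whole slice rotated 70° about Z — lengths, areas and connectivity unchanged). So its area = 43.78 mm². Layer 68 (z = 21.76): the cylinder does not reach this height (z outside [0, 21]); the r=10 sphere at (-2.5, 14) slices to a regular 24-gon of circumradius 9.997 (√(r²−h²) with h=0.26 from center) (area = (24/2)·9.997²·sin(360°/24) = 310.37 mm²); the cone at (1, 2.5) does not reach this height (z outside [1.5, 15.5]); Taking the union: only the r=10 sphere at (-2.5, 14) is present, so the union is just that shape — area = 310.37 mm²; the r=7.5 cylinder at (10, 6) contributes a regular 24-gon of circumradius 7.5 (area = (24/2)·7.500²·sin(360°/24) = 174.70 mm²); After intersecting: the r=7.5 cylinder at (10, 6) partially overlaps that combined region; clipping to the common part keeps 15.51 mm² — area = 15.51 mm²; (whole slice rotated 70° about Z — lengths, areas and connectivity unchanged). So its area = 15.51 mm². Layer 7 is larger (43.78 vs 15.51 mm²).

layer 7 (z = 2.24 mm)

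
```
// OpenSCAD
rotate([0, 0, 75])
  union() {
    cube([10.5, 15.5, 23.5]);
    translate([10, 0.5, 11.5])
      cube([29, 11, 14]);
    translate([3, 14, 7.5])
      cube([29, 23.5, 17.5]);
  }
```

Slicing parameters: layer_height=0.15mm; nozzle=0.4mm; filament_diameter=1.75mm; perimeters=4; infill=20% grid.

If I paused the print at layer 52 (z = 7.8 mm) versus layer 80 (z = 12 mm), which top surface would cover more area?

Layer 52 (z = 7.8): the cube is present — its section is the full 10.5×15.5 rectangle (area 162.75 mm²); the cube at (10, 0.5) is absent (z outside [11.5, 25.5]); the cube at (3, 14) is present — its section is the full 29×23.5 rectangle (area 681.50 mm²); Merging all regions: the regions partially overlap — summed areas 844.25 mm² minus the doubly-counted overlap 11.25 mm² gives 833.00 mm² — area = 833.00 mm²; (rotated 75° about Z; rotation is an isometry so areas/perimeters/island counts are preserved). So its area = 833.00 mm². Layer 80 (z = 12): the cube is present — its section is the full 10.5×15.5 rectangle (area 162.75 mm²); the cube at (10, 0.5) (footprint 29×11) is included at this height (area 319.00 mm²); the cube at (3, 14) is present — its section is the full 29×23.5 rectangle (area 681.50 mm²); Combining (union): the regions partially overlap — summed areas 1163.25 mm² minus the doubly-counted overlap 16.75 mm² gives 1146.50 mm² — area = 1146.50 mm²; (whole slice rotated 75° about Z — lengths, areas and connectivity unchanged). So its area = 1146.50 mm². Layer 80 is larger (1146.50 vs 833.00 mm²).

layer 80 (z = 12 mm)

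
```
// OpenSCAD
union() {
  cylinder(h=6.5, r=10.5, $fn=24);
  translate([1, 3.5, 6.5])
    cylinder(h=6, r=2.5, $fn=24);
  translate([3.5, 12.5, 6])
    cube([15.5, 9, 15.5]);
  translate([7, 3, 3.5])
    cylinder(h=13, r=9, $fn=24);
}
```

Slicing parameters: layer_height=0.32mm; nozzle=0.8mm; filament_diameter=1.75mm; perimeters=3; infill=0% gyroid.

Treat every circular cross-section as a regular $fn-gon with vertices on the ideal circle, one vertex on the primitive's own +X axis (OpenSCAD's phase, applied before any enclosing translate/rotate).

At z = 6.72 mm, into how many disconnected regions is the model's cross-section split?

2

At z = 6.72 mm: the cylinder does not reach this height (z outside [0, 6.5]); the r=2.5 cylinder at (1, 3.5) gives a regular 24-gon of circumradius 2.5 (constant along its height); the cube at (3.5, 12.5) is present — its section is the full 15.5×9 rectangle; the r=9 cylinder at (7, 3) gives a regular 24-gon of circumradius 9 (constant along its height); Combining (union): the regions partially overlap (shared area 19.41 mm²), so overlapping operands fuse into one piece — 2 connected regions. The result has 2 disconnected regions.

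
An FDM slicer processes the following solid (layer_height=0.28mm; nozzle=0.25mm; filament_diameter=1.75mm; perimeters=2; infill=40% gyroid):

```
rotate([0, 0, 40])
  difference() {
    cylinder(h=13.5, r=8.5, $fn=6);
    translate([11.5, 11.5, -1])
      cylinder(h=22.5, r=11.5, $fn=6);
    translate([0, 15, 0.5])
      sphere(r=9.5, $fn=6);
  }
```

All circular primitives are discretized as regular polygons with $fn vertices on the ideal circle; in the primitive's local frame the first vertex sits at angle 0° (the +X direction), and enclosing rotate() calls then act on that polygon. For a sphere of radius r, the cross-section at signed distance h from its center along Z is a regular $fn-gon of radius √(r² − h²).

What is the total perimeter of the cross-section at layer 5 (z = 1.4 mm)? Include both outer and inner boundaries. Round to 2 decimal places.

At z = 1.4 mm: the r=8.5 cylinder contributes a regular 6-gon of circumradius 8.5 (perimeter = 2·6·8.500·sin(180°/6) = 51.00 mm); the r=11.5 cylinder at (11.5, 11.5) gives a regular 6-gon of circumradius 11.5 (constant along its height) (perimeter = 2·6·11.500·sin(180°/6) = 69.00 mm); the r=9.5 sphere at (0, 15) slices to a regular 6-gon of circumradius 9.457 (√(r²−h²) with h=0.9 from center) (perimeter = 2·6·9.457·sin(180°/6) = 56.74 mm); Subtracting the remaining from the first: starting from the r=8.5 cylinder, the r=11.5 cylinder at (11.5, 11.5) partially overlaps it — only the 10.83 mm² overlap (of its 343.60 mm²) is removed, clipping the outline; the r=9.5 sphere at (0, 15) partially overlaps it — only the 3.84 mm² overlap (of its 232.37 mm²) is removed, clipping the outline — boundary = 50.36 mm; (rotated 40° about Z; rotation is an isometry so areas/perimeters/island counts are preserved). Overall, the cross-section is a single solid region. Total boundary length (outer) = 50.36 mm.

50.36 mm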